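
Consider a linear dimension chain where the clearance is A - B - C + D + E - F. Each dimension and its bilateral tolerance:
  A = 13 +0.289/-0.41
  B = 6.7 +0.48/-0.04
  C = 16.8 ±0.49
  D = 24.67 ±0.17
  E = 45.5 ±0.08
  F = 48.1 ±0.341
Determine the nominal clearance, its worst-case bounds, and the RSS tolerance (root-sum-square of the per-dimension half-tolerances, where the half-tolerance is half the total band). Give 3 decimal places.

nominal=11.570 wc=[9.599,12.980] rss=0.763

Stack each dimension's contribution:
  +A: nom +13.000 → Σnom=13.000; wc +0.289/-0.410 → slack +0.289/-0.410; half-tol=0.349, Σhalf²=0.122150
  -B: nom -6.700 → Σnom=6.300; wc +0.040/-0.480 → slack +0.329/-0.890; half-tol=0.260, Σhalf²=0.189750
  -C: nom -16.800 → Σnom=-10.500; wc +0.490/-0.490 → slack +0.819/-1.380; half-tol=0.490, Σhalf²=0.429850
  +D: nom +24.670 → Σnom=14.170; wc +0.170/-0.170 → slack +0.989/-1.550; half-tol=0.170, Σhalf²=0.458750
  +E: nom +45.500 → Σnom=59.670; wc +0.080/-0.080 → slack +1.069/-1.630; half-tol=0.080, Σhalf²=0.465150
  -F: nom -48.100 → Σnom=11.570; wc +0.341/-0.341 → slack +1.410/-1.971; half-tol=0.341, Σhalf²=0.581431
Nominal = 11.570. Worst-case = [11.570 - 1.971, 11.570 + 1.410] = [9.599, 12.980]. RSS = √0.581431 = 0.763.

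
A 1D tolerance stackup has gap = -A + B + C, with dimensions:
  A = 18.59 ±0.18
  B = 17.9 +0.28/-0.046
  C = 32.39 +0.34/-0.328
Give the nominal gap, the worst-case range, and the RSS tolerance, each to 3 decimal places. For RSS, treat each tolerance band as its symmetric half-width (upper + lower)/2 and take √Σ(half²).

nominal=31.700 wc=[31.146,32.500] rss=0.413

Stack each dimension's contribution:
  -A: nom -18.590 → Σnom=-18.590; wc +0.180/-0.180 → slack +0.180/-0.180; half-tol=0.180, Σhalf²=0.032400
  +B: nom +17.900 → Σnom=-0.690; wc +0.280/-0.046 → slack +0.460/-0.226; half-tol=0.163, Σhalf²=0.058969
  +C: nom +32.390 → Σnom=31.700; wc +0.340/-0.328 → slack +0.800/-0.554; half-tol=0.334, Σhalf²=0.170525
Nominal = 31.700. Worst-case = [31.700 - 0.554, 31.700 + 0.800] = [31.146, 32.500]. RSS = √0.170525 = 0.413.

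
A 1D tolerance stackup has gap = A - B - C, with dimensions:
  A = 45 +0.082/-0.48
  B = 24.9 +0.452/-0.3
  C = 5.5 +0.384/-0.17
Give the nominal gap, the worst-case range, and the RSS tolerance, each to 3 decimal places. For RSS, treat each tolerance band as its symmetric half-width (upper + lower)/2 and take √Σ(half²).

Stack each dimension's contribution:
  +A: nom +45.000 → Σnom=45.000; wc +0.082/-0.480 → slack +0.082/-0.480; half-tol=0.281, Σhalf²=0.078961
  -B: nom -24.900 → Σnom=20.100; wc +0.300/-0.452 → slack +0.382/-0.932; half-tol=0.376, Σhalf²=0.220337
  -C: nom -5.500 → Σnom=14.600; wc +0.170/-0.384 → slack +0.552/-1.316; half-tol=0.277, Σhalf²=0.297066
Nominal = 14.600. Worst-case = [14.600 - 1.316, 14.600 + 0.552] = [13.284, 15.152]. RSS = √0.297066 = 0.545.

nominal=14.600 wc=[13.284,15.152] rss=0.545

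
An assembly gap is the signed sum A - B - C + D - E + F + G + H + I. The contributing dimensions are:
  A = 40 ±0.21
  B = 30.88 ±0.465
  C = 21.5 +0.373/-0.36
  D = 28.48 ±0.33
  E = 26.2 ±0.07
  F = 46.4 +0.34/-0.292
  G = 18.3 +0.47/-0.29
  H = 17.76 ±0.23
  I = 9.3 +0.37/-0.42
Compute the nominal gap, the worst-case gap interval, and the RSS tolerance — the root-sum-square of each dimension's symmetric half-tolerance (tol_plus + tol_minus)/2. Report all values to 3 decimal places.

Stack each dimension's contribution:
  +A: nom +40.000 → Σnom=40.000; wc +0.210/-0.210 → slack +0.210/-0.210; half-tol=0.210, Σhalf²=0.044100
  -B: nom -30.880 → Σnom=9.120; wc +0.465/-0.465 → slack +0.675/-0.675; half-tol=0.465, Σhalf²=0.260325
  -C: nom -21.500 → Σnom=-12.380; wc +0.360/-0.373 → slack +1.035/-1.048; half-tol=0.366, Σhalf²=0.394647
  +D: nom +28.480 → Σnom=16.100; wc +0.330/-0.330 → slack +1.365/-1.378; half-tol=0.330, Σhalf²=0.503547
  -E: nom -26.200 → Σnom=-10.100; wc +0.070/-0.070 → slack +1.435/-1.448; half-tol=0.070, Σhalf²=0.508447
  +F: nom +46.400 → Σnom=36.300; wc +0.340/-0.292 → slack +1.775/-1.740; half-tol=0.316, Σhalf²=0.608303
  +G: nom +18.300 → Σnom=54.600; wc +0.470/-0.290 → slack +2.245/-2.030; half-tol=0.380, Σhalf²=0.752703
  +H: nom +17.760 → Σnom=72.360; wc +0.230/-0.230 → slack +2.475/-2.260; half-tol=0.230, Σhalf²=0.805603
  +I: nom +9.300 → Σnom=81.660; wc +0.370/-0.420 → slack +2.845/-2.680; half-tol=0.395, Σhalf²=0.961628
Nominal = 81.660. Worst-case = [81.660 - 2.680, 81.660 + 2.845] = [78.980, 84.505]. RSS = √0.961628 = 0.981.

nominal=81.660 wc=[78.980,84.505] rss=0.981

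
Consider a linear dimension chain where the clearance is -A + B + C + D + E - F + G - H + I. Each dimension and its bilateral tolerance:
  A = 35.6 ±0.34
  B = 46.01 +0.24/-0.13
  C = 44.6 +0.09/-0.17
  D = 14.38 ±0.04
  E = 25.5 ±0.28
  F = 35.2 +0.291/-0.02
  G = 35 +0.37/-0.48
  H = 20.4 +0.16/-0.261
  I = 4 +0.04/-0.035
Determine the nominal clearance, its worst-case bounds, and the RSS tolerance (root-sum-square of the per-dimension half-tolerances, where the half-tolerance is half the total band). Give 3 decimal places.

nominal=78.290 wc=[76.364,79.971] rss=0.705

Stack each dimension's contribution:
  -A: nom -35.600 → Σnom=-35.600; wc +0.340/-0.340 → slack +0.340/-0.340; half-tol=0.340, Σhalf²=0.115600
  +B: nom +46.010 → Σnom=10.410; wc +0.240/-0.130 → slack +0.580/-0.470; half-tol=0.185, Σhalf²=0.149825
  +C: nom +44.600 → Σnom=55.010; wc +0.090/-0.170 → slack +0.670/-0.640; half-tol=0.130, Σhalf²=0.166725
  +D: nom +14.380 → Σnom=69.390; wc +0.040/-0.040 → slack +0.710/-0.680; half-tol=0.040, Σhalf²=0.168325
  +E: nom +25.500 → Σnom=94.890; wc +0.280/-0.280 → slack +0.990/-0.960; half-tol=0.280, Σhalf²=0.246725
  -F: nom -35.200 → Σnom=59.690; wc +0.020/-0.291 → slack +1.010/-1.251; half-tol=0.155, Σhalf²=0.270905
  +G: nom +35.000 → Σnom=94.690; wc +0.370/-0.480 → slack +1.380/-1.731; half-tol=0.425, Σhalf²=0.451530
  -H: nom -20.400 → Σnom=74.290; wc +0.261/-0.160 → slack +1.641/-1.891; half-tol=0.211, Σhalf²=0.495841
  +I: nom +4.000 → Σnom=78.290; wc +0.040/-0.035 → slack +1.681/-1.926; half-tol=0.038, Σhalf²=0.497247
Nominal = 78.290. Worst-case = [78.290 - 1.926, 78.290 + 1.681] = [76.364, 79.971]. RSS = √0.497247 = 0.705.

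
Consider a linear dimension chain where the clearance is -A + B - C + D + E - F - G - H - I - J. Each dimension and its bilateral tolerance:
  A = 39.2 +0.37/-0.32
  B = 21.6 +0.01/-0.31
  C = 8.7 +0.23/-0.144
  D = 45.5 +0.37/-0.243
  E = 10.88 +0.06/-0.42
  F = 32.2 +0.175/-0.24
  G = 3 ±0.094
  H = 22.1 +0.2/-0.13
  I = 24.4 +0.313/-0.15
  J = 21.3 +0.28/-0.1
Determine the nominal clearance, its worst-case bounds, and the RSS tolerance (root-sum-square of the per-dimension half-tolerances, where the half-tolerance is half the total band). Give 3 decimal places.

nominal=-72.920 wc=[-75.555,-71.302] rss=0.707

Stack each dimension's contribution:
  -A: nom -39.200 → Σnom=-39.200; wc +0.320/-0.370 → slack +0.320/-0.370; half-tol=0.345, Σhalf²=0.119025
  +B: nom +21.600 → Σnom=-17.600; wc +0.010/-0.310 → slack +0.330/-0.680; half-tol=0.160, Σhalf²=0.144625
  -C: nom -8.700 → Σnom=-26.300; wc +0.144/-0.230 → slack +0.474/-0.910; half-tol=0.187, Σhalf²=0.179594
  +D: nom +45.500 → Σnom=19.200; wc +0.370/-0.243 → slack +0.844/-1.153; half-tol=0.306, Σhalf²=0.273536
  +E: nom +10.880 → Σnom=30.080; wc +0.060/-0.420 → slack +0.904/-1.573; half-tol=0.240, Σhalf²=0.331136
  -F: nom -32.200 → Σnom=-2.120; wc +0.240/-0.175 → slack +1.144/-1.748; half-tol=0.207, Σhalf²=0.374192
  -G: nom -3.000 → Σnom=-5.120; wc +0.094/-0.094 → slack +1.238/-1.842; half-tol=0.094, Σhalf²=0.383028
  -H: nom -22.100 → Σnom=-27.220; wc +0.130/-0.200 → slack +1.368/-2.042; half-tol=0.165, Σhalf²=0.410253
  -I: nom -24.400 → Σnom=-51.620; wc +0.150/-0.313 → slack +1.518/-2.355; half-tol=0.231, Σhalf²=0.463846
  -J: nom -21.300 → Σnom=-72.920; wc +0.100/-0.280 → slack +1.618/-2.635; half-tol=0.190, Σhalf²=0.499946
Nominal = -72.920. Worst-case = [-72.920 - 2.635, -72.920 + 1.618] = [-75.555, -71.302]. RSS = √0.499946 = 0.707.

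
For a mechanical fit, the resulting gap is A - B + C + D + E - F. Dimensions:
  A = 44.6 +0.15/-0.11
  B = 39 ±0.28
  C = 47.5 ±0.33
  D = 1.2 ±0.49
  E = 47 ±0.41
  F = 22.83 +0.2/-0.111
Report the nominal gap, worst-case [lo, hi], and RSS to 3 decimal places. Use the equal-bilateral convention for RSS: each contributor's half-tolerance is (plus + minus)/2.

Stack each dimension's contribution:
  +A: nom +44.600 → Σnom=44.600; wc +0.150/-0.110 → slack +0.150/-0.110; half-tol=0.130, Σhalf²=0.016900
  -B: nom -39.000 → Σnom=5.600; wc +0.280/-0.280 → slack +0.430/-0.390; half-tol=0.280, Σhalf²=0.095300
  +C: nom +47.500 → Σnom=53.100; wc +0.330/-0.330 → slack +0.760/-0.720; half-tol=0.330, Σhalf²=0.204200
  +D: nom +1.200 → Σnom=54.300; wc +0.490/-0.490 → slack +1.250/-1.210; half-tol=0.490, Σhalf²=0.444300
  +E: nom +47.000 → Σnom=101.300; wc +0.410/-0.410 → slack +1.660/-1.620; half-tol=0.410, Σhalf²=0.612400
  -F: nom -22.830 → Σnom=78.470; wc +0.111/-0.200 → slack +1.771/-1.820; half-tol=0.155, Σhalf²=0.636580
Nominal = 78.470. Worst-case = [78.470 - 1.820, 78.470 + 1.771] = [76.650, 80.241]. RSS = √0.636580 = 0.798.

nominal=78.470 wc=[76.650,80.241] rss=0.798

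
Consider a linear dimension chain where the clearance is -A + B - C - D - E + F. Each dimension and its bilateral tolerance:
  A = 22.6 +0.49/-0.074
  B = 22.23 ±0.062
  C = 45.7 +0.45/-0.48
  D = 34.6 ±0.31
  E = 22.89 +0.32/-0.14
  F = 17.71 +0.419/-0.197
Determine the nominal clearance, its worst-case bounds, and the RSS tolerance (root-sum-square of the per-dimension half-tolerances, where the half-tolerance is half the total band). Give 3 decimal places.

nominal=-85.850 wc=[-87.679,-84.365] rss=0.737

Stack each dimension's contribution:
  -A: nom -22.600 → Σnom=-22.600; wc +0.074/-0.490 → slack +0.074/-0.490; half-tol=0.282, Σhalf²=0.079524
  +B: nom +22.230 → Σnom=-0.370; wc +0.062/-0.062 → slack +0.136/-0.552; half-tol=0.062, Σhalf²=0.083368
  -C: nom -45.700 → Σnom=-46.070; wc +0.480/-0.450 → slack +0.616/-1.002; half-tol=0.465, Σhalf²=0.299593
  -D: nom -34.600 → Σnom=-80.670; wc +0.310/-0.310 → slack +0.926/-1.312; half-tol=0.310, Σhalf²=0.395693
  -E: nom -22.890 → Σnom=-103.560; wc +0.140/-0.320 → slack +1.066/-1.632; half-tol=0.230, Σhalf²=0.448593
  +F: nom +17.710 → Σnom=-85.850; wc +0.419/-0.197 → slack +1.485/-1.829; half-tol=0.308, Σhalf²=0.543457
Nominal = -85.850. Worst-case = [-85.850 - 1.829, -85.850 + 1.485] = [-87.679, -84.365]. RSS = √0.543457 = 0.737.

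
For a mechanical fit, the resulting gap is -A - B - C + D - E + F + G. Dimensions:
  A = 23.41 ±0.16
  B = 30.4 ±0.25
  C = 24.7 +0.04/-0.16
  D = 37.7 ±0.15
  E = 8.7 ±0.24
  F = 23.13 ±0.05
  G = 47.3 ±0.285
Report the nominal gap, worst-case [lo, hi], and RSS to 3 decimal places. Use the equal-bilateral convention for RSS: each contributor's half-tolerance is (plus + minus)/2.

Stack each dimension's contribution:
  -A: nom -23.410 → Σnom=-23.410; wc +0.160/-0.160 → slack +0.160/-0.160; half-tol=0.160, Σhalf²=0.025600
  -B: nom -30.400 → Σnom=-53.810; wc +0.250/-0.250 → slack +0.410/-0.410; half-tol=0.250, Σhalf²=0.088100
  -C: nom -24.700 → Σnom=-78.510; wc +0.160/-0.040 → slack +0.570/-0.450; half-tol=0.100, Σhalf²=0.098100
  +D: nom +37.700 → Σnom=-40.810; wc +0.150/-0.150 → slack +0.720/-0.600; half-tol=0.150, Σhalf²=0.120600
  -E: nom -8.700 → Σnom=-49.510; wc +0.240/-0.240 → slack +0.960/-0.840; half-tol=0.240, Σhalf²=0.178200
  +F: nom +23.130 → Σnom=-26.380; wc +0.050/-0.050 → slack +1.010/-0.890; half-tol=0.050, Σhalf²=0.180700
  +G: nom +47.300 → Σnom=20.920; wc +0.285/-0.285 → slack +1.295/-1.175; half-tol=0.285, Σhalf²=0.261925
Nominal = 20.920. Worst-case = [20.920 - 1.175, 20.920 + 1.295] = [19.745, 22.215]. RSS = √0.261925 = 0.512.

nominal=20.920 wc=[19.745,22.215] rss=0.512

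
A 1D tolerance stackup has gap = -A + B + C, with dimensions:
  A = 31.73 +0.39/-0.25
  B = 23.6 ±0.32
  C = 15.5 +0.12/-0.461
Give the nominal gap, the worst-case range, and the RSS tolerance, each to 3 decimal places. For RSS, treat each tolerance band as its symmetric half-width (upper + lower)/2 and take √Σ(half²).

Stack each dimension's contribution:
  -A: nom -31.730 → Σnom=-31.730; wc +0.250/-0.390 → slack +0.250/-0.390; half-tol=0.320, Σhalf²=0.102400
  +B: nom +23.600 → Σnom=-8.130; wc +0.320/-0.320 → slack +0.570/-0.710; half-tol=0.320, Σhalf²=0.204800
  +C: nom +15.500 → Σnom=7.370; wc +0.120/-0.461 → slack +0.690/-1.171; half-tol=0.290, Σhalf²=0.289190
Nominal = 7.370. Worst-case = [7.370 - 1.171, 7.370 + 0.690] = [6.199, 8.060]. RSS = √0.289190 = 0.538.

nominal=7.370 wc=[6.199,8.060] rss=0.538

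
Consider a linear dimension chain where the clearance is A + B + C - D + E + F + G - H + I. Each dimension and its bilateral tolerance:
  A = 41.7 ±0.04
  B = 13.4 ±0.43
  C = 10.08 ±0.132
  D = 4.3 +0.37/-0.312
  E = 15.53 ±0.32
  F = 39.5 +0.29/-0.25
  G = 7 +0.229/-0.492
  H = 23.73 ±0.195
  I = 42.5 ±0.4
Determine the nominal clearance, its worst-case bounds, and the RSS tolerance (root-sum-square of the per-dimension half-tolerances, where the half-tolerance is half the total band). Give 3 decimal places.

nominal=141.680 wc=[139.051,144.028] rss=0.907

Stack each dimension's contribution:
  +A: nom +41.700 → Σnom=41.700; wc +0.040/-0.040 → slack +0.040/-0.040; half-tol=0.040, Σhalf²=0.001600
  +B: nom +13.400 → Σnom=55.100; wc +0.430/-0.430 → slack +0.470/-0.470; half-tol=0.430, Σhalf²=0.186500
  +C: nom +10.080 → Σnom=65.180; wc +0.132/-0.132 → slack +0.602/-0.602; half-tol=0.132, Σhalf²=0.203924
  -D: nom -4.300 → Σnom=60.880; wc +0.312/-0.370 → slack +0.914/-0.972; half-tol=0.341, Σhalf²=0.320205
  +E: nom +15.530 → Σnom=76.410; wc +0.320/-0.320 → slack +1.234/-1.292; half-tol=0.320, Σhalf²=0.422605
  +F: nom +39.500 → Σnom=115.910; wc +0.290/-0.250 → slack +1.524/-1.542; half-tol=0.270, Σhalf²=0.495505
  +G: nom +7.000 → Σnom=122.910; wc +0.229/-0.492 → slack +1.753/-2.034; half-tol=0.360, Σhalf²=0.625465
  -H: nom -23.730 → Σnom=99.180; wc +0.195/-0.195 → slack +1.948/-2.229; half-tol=0.195, Σhalf²=0.663490
  +I: nom +42.500 → Σnom=141.680; wc +0.400/-0.400 → slack +2.348/-2.629; half-tol=0.400, Σhalf²=0.823490
Nominal = 141.680. Worst-case = [141.680 - 2.629, 141.680 + 2.348] = [139.051, 144.028]. RSS = √0.823490 = 0.907.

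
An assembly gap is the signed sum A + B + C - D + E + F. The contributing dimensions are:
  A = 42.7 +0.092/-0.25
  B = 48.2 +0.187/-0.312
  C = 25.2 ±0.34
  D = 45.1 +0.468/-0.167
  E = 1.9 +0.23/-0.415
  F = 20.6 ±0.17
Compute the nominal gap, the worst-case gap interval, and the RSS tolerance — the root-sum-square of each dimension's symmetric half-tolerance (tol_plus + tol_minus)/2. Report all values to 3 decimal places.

Stack each dimension's contribution:
  +A: nom +42.700 → Σnom=42.700; wc +0.092/-0.250 → slack +0.092/-0.250; half-tol=0.171, Σhalf²=0.029241
  +B: nom +48.200 → Σnom=90.900; wc +0.187/-0.312 → slack +0.279/-0.562; half-tol=0.249, Σhalf²=0.091491
  +C: nom +25.200 → Σnom=116.100; wc +0.340/-0.340 → slack +0.619/-0.902; half-tol=0.340, Σhalf²=0.207091
  -D: nom -45.100 → Σnom=71.000; wc +0.167/-0.468 → slack +0.786/-1.370; half-tol=0.318, Σhalf²=0.307897
  +E: nom +1.900 → Σnom=72.900; wc +0.230/-0.415 → slack +1.016/-1.785; half-tol=0.323, Σhalf²=0.411904
  +F: nom +20.600 → Σnom=93.500; wc +0.170/-0.170 → slack +1.186/-1.955; half-tol=0.170, Σhalf²=0.440804
Nominal = 93.500. Worst-case = [93.500 - 1.955, 93.500 + 1.186] = [91.545, 94.686]. RSS = √0.440804 = 0.664.

nominal=93.500 wc=[91.545,94.686] rss=0.664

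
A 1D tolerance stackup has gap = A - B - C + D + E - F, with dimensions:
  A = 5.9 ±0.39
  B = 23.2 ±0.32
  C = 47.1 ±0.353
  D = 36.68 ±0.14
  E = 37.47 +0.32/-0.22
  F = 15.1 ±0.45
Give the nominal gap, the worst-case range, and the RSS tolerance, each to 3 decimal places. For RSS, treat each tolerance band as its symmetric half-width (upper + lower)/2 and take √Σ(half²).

nominal=-5.350 wc=[-7.223,-3.377] rss=0.821

Stack each dimension's contribution:
  +A: nom +5.900 → Σnom=5.900; wc +0.390/-0.390 → slack +0.390/-0.390; half-tol=0.390, Σhalf²=0.152100
  -B: nom -23.200 → Σnom=-17.300; wc +0.320/-0.320 → slack +0.710/-0.710; half-tol=0.320, Σhalf²=0.254500
  -C: nom -47.100 → Σnom=-64.400; wc +0.353/-0.353 → slack +1.063/-1.063; half-tol=0.353, Σhalf²=0.379109
  +D: nom +36.680 → Σnom=-27.720; wc +0.140/-0.140 → slack +1.203/-1.203; half-tol=0.140, Σhalf²=0.398709
  +E: nom +37.470 → Σnom=9.750; wc +0.320/-0.220 → slack +1.523/-1.423; half-tol=0.270, Σhalf²=0.471609
  -F: nom -15.100 → Σnom=-5.350; wc +0.450/-0.450 → slack +1.973/-1.873; half-tol=0.450, Σhalf²=0.674109
Nominal = -5.350. Worst-case = [-5.350 - 1.873, -5.350 + 1.973] = [-7.223, -3.377]. RSS = √0.674109 = 0.821.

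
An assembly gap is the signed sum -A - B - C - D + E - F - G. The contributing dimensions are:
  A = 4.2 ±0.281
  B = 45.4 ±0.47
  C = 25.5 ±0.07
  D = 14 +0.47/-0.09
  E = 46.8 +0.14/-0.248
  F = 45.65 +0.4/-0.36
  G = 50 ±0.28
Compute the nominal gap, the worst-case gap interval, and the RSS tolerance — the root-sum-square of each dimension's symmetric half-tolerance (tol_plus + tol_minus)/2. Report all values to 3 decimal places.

nominal=-137.950 wc=[-140.169,-136.259] rss=0.802

Stack each dimension's contribution:
  -A: nom -4.200 → Σnom=-4.200; wc +0.281/-0.281 → slack +0.281/-0.281; half-tol=0.281, Σhalf²=0.078961
  -B: nom -45.400 → Σnom=-49.600; wc +0.470/-0.470 → slack +0.751/-0.751; half-tol=0.470, Σhalf²=0.299861
  -C: nom -25.500 → Σnom=-75.100; wc +0.070/-0.070 → slack +0.821/-0.821; half-tol=0.070, Σhalf²=0.304761
  -D: nom -14.000 → Σnom=-89.100; wc +0.090/-0.470 → slack +0.911/-1.291; half-tol=0.280, Σhalf²=0.383161
  +E: nom +46.800 → Σnom=-42.300; wc +0.140/-0.248 → slack +1.051/-1.539; half-tol=0.194, Σhalf²=0.420797
  -F: nom -45.650 → Σnom=-87.950; wc +0.360/-0.400 → slack +1.411/-1.939; half-tol=0.380, Σhalf²=0.565197
  -G: nom -50.000 → Σnom=-137.950; wc +0.280/-0.280 → slack +1.691/-2.219; half-tol=0.280, Σhalf²=0.643597
Nominal = -137.950. Worst-case = [-137.950 - 2.219, -137.950 + 1.691] = [-140.169, -136.259]. RSS = √0.643597 = 0.802.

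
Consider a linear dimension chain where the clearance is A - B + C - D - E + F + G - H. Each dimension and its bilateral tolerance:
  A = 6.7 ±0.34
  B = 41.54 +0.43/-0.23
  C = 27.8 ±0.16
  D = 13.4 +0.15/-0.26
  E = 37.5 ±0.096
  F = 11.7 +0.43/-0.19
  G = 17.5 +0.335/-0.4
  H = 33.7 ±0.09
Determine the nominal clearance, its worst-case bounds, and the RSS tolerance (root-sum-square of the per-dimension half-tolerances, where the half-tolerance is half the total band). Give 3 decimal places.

Stack each dimension's contribution:
  +A: nom +6.700 → Σnom=6.700; wc +0.340/-0.340 → slack +0.340/-0.340; half-tol=0.340, Σhalf²=0.115600
  -B: nom -41.540 → Σnom=-34.840; wc +0.230/-0.430 → slack +0.570/-0.770; half-tol=0.330, Σhalf²=0.224500
  +C: nom +27.800 → Σnom=-7.040; wc +0.160/-0.160 → slack +0.730/-0.930; half-tol=0.160, Σhalf²=0.250100
  -D: nom -13.400 → Σnom=-20.440; wc +0.260/-0.150 → slack +0.990/-1.080; half-tol=0.205, Σhalf²=0.292125
  -E: nom -37.500 → Σnom=-57.940; wc +0.096/-0.096 → slack +1.086/-1.176; half-tol=0.096, Σhalf²=0.301341
  +F: nom +11.700 → Σnom=-46.240; wc +0.430/-0.190 → slack +1.516/-1.366; half-tol=0.310, Σhalf²=0.397441
  +G: nom +17.500 → Σnom=-28.740; wc +0.335/-0.400 → slack +1.851/-1.766; half-tol=0.368, Σhalf²=0.532497
  -H: nom -33.700 → Σnom=-62.440; wc +0.090/-0.090 → slack +1.941/-1.856; half-tol=0.090, Σhalf²=0.540597
Nominal = -62.440. Worst-case = [-62.440 - 1.856, -62.440 + 1.941] = [-64.296, -60.499]. RSS = √0.540597 = 0.735.

nominal=-62.440 wc=[-64.296,-60.499] rss=0.735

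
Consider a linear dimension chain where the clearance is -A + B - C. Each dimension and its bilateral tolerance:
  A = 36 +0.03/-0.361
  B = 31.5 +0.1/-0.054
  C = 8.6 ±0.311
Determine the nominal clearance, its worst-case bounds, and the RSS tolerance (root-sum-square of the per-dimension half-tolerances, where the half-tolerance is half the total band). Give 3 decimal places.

Stack each dimension's contribution:
  -A: nom -36.000 → Σnom=-36.000; wc +0.361/-0.030 → slack +0.361/-0.030; half-tol=0.196, Σhalf²=0.038220
  +B: nom +31.500 → Σnom=-4.500; wc +0.100/-0.054 → slack +0.461/-0.084; half-tol=0.077, Σhalf²=0.044149
  -C: nom -8.600 → Σnom=-13.100; wc +0.311/-0.311 → slack +0.772/-0.395; half-tol=0.311, Σhalf²=0.140870
Nominal = -13.100. Worst-case = [-13.100 - 0.395, -13.100 + 0.772] = [-13.495, -12.328]. RSS = √0.140870 = 0.375.

nominal=-13.100 wc=[-13.495,-12.328] rss=0.375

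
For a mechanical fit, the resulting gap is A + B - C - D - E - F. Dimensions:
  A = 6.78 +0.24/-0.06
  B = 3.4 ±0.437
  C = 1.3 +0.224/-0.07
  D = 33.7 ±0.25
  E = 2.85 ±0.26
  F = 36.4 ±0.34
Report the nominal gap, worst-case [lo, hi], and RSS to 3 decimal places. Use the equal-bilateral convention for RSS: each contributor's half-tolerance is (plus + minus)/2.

nominal=-64.070 wc=[-65.641,-62.473] rss=0.693

Stack each dimension's contribution:
  +A: nom +6.780 → Σnom=6.780; wc +0.240/-0.060 → slack +0.240/-0.060; half-tol=0.150, Σhalf²=0.022500
  +B: nom +3.400 → Σnom=10.180; wc +0.437/-0.437 → slack +0.677/-0.497; half-tol=0.437, Σhalf²=0.213469
  -C: nom -1.300 → Σnom=8.880; wc +0.070/-0.224 → slack +0.747/-0.721; half-tol=0.147, Σhalf²=0.235078
  -D: nom -33.700 → Σnom=-24.820; wc +0.250/-0.250 → slack +0.997/-0.971; half-tol=0.250, Σhalf²=0.297578
  -E: nom -2.850 → Σnom=-27.670; wc +0.260/-0.260 → slack +1.257/-1.231; half-tol=0.260, Σhalf²=0.365178
  -F: nom -36.400 → Σnom=-64.070; wc +0.340/-0.340 → slack +1.597/-1.571; half-tol=0.340, Σhalf²=0.480778
Nominal = -64.070. Worst-case = [-64.070 - 1.571, -64.070 + 1.597] = [-65.641, -62.473]. RSS = √0.480778 = 0.693.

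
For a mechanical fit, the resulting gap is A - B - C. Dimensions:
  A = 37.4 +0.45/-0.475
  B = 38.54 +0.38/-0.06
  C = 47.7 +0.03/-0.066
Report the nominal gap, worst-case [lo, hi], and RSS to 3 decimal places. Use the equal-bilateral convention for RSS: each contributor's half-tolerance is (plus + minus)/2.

Stack each dimension's contribution:
  +A: nom +37.400 → Σnom=37.400; wc +0.450/-0.475 → slack +0.450/-0.475; half-tol=0.463, Σhalf²=0.213906
  -B: nom -38.540 → Σnom=-1.140; wc +0.060/-0.380 → slack +0.510/-0.855; half-tol=0.220, Σhalf²=0.262306
  -C: nom -47.700 → Σnom=-48.840; wc +0.066/-0.030 → slack +0.576/-0.885; half-tol=0.048, Σhalf²=0.264610
Nominal = -48.840. Worst-case = [-48.840 - 0.885, -48.840 + 0.576] = [-49.725, -48.264]. RSS = √0.264610 = 0.514.

nominal=-48.840 wc=[-49.725,-48.264] rss=0.514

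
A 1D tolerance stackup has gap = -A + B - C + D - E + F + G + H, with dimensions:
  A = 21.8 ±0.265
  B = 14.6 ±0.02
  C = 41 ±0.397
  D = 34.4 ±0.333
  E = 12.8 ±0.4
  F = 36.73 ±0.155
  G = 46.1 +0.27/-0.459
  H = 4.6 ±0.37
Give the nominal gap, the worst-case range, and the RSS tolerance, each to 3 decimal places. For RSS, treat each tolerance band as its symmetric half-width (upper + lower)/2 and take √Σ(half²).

nominal=60.830 wc=[58.431,63.040] rss=0.890

Stack each dimension's contribution:
  -A: nom -21.800 → Σnom=-21.800; wc +0.265/-0.265 → slack +0.265/-0.265; half-tol=0.265, Σhalf²=0.070225
  +B: nom +14.600 → Σnom=-7.200; wc +0.020/-0.020 → slack +0.285/-0.285; half-tol=0.020, Σhalf²=0.070625
  -C: nom -41.000 → Σnom=-48.200; wc +0.397/-0.397 → slack +0.682/-0.682; half-tol=0.397, Σhalf²=0.228234
  +D: nom +34.400 → Σnom=-13.800; wc +0.333/-0.333 → slack +1.015/-1.015; half-tol=0.333, Σhalf²=0.339123
  -E: nom -12.800 → Σnom=-26.600; wc +0.400/-0.400 → slack +1.415/-1.415; half-tol=0.400, Σhalf²=0.499123
  +F: nom +36.730 → Σnom=10.130; wc +0.155/-0.155 → slack +1.570/-1.570; half-tol=0.155, Σhalf²=0.523148
  +G: nom +46.100 → Σnom=56.230; wc +0.270/-0.459 → slack +1.840/-2.029; half-tol=0.365, Σhalf²=0.656008
  +H: nom +4.600 → Σnom=60.830; wc +0.370/-0.370 → slack +2.210/-2.399; half-tol=0.370, Σhalf²=0.792908
Nominal = 60.830. Worst-case = [60.830 - 2.399, 60.830 + 2.210] = [58.431, 63.040]. RSS = √0.792908 = 0.890.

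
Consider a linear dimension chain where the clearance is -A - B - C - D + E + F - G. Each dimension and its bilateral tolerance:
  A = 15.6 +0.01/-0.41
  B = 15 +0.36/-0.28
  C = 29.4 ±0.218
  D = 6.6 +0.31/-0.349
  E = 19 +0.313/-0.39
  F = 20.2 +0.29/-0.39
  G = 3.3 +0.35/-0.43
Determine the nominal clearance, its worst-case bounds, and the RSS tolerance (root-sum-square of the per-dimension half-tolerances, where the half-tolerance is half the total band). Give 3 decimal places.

nominal=-30.700 wc=[-32.728,-28.410] rss=0.833

Stack each dimension's contribution:
  -A: nom -15.600 → Σnom=-15.600; wc +0.410/-0.010 → slack +0.410/-0.010; half-tol=0.210, Σhalf²=0.044100
  -B: nom -15.000 → Σnom=-30.600; wc +0.280/-0.360 → slack +0.690/-0.370; half-tol=0.320, Σhalf²=0.146500
  -C: nom -29.400 → Σnom=-60.000; wc +0.218/-0.218 → slack +0.908/-0.588; half-tol=0.218, Σhalf²=0.194024
  -D: nom -6.600 → Σnom=-66.600; wc +0.349/-0.310 → slack +1.257/-0.898; half-tol=0.330, Σhalf²=0.302594
  +E: nom +19.000 → Σnom=-47.600; wc +0.313/-0.390 → slack +1.570/-1.288; half-tol=0.352, Σhalf²=0.426146
  +F: nom +20.200 → Σnom=-27.400; wc +0.290/-0.390 → slack +1.860/-1.678; half-tol=0.340, Σhalf²=0.541746
  -G: nom -3.300 → Σnom=-30.700; wc +0.430/-0.350 → slack +2.290/-2.028; half-tol=0.390, Σhalf²=0.693846
Nominal = -30.700. Worst-case = [-30.700 - 2.028, -30.700 + 2.290] = [-32.728, -28.410]. RSS = √0.693846 = 0.833.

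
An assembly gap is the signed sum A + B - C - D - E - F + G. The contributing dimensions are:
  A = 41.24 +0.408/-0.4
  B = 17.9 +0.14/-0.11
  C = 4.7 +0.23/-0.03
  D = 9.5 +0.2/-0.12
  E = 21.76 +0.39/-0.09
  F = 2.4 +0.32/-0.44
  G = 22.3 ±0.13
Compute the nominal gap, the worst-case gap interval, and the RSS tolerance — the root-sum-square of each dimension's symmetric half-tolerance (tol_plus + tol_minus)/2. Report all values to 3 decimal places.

Stack each dimension's contribution:
  +A: nom +41.240 → Σnom=41.240; wc +0.408/-0.400 → slack +0.408/-0.400; half-tol=0.404, Σhalf²=0.163216
  +B: nom +17.900 → Σnom=59.140; wc +0.140/-0.110 → slack +0.548/-0.510; half-tol=0.125, Σhalf²=0.178841
  -C: nom -4.700 → Σnom=54.440; wc +0.030/-0.230 → slack +0.578/-0.740; half-tol=0.130, Σhalf²=0.195741
  -D: nom -9.500 → Σnom=44.940; wc +0.120/-0.200 → slack +0.698/-0.940; half-tol=0.160, Σhalf²=0.221341
  -E: nom -21.760 → Σnom=23.180; wc +0.090/-0.390 → slack +0.788/-1.330; half-tol=0.240, Σhalf²=0.278941
  -F: nom -2.400 → Σnom=20.780; wc +0.440/-0.320 → slack +1.228/-1.650; half-tol=0.380, Σhalf²=0.423341
  +G: nom +22.300 → Σnom=43.080; wc +0.130/-0.130 → slack +1.358/-1.780; half-tol=0.130, Σhalf²=0.440241
Nominal = 43.080. Worst-case = [43.080 - 1.780, 43.080 + 1.358] = [41.300, 44.438]. RSS = √0.440241 = 0.664.

nominal=43.080 wc=[41.300,44.438] rss=0.664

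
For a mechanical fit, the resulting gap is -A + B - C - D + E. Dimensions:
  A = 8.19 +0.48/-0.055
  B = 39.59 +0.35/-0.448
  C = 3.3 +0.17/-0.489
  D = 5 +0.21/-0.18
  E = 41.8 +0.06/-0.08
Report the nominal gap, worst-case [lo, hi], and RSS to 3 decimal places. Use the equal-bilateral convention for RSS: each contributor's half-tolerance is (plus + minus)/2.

nominal=64.900 wc=[63.512,66.034] rss=0.618

Stack each dimension's contribution:
  -A: nom -8.190 → Σnom=-8.190; wc +0.055/-0.480 → slack +0.055/-0.480; half-tol=0.268, Σhalf²=0.071556
  +B: nom +39.590 → Σnom=31.400; wc +0.350/-0.448 → slack +0.405/-0.928; half-tol=0.399, Σhalf²=0.230757
  -C: nom -3.300 → Σnom=28.100; wc +0.489/-0.170 → slack +0.894/-1.098; half-tol=0.330, Σhalf²=0.339328
  -D: nom -5.000 → Σnom=23.100; wc +0.180/-0.210 → slack +1.074/-1.308; half-tol=0.195, Σhalf²=0.377352
  +E: nom +41.800 → Σnom=64.900; wc +0.060/-0.080 → slack +1.134/-1.388; half-tol=0.070, Σhalf²=0.382252
Nominal = 64.900. Worst-case = [64.900 - 1.388, 64.900 + 1.134] = [63.512, 66.034]. RSS = √0.382252 = 0.618.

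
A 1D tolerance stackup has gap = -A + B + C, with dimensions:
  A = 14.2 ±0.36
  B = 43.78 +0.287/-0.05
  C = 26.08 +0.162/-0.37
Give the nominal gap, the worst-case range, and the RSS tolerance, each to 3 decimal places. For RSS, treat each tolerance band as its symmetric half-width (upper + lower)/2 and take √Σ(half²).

Stack each dimension's contribution:
  -A: nom -14.200 → Σnom=-14.200; wc +0.360/-0.360 → slack +0.360/-0.360; half-tol=0.360, Σhalf²=0.129600
  +B: nom +43.780 → Σnom=29.580; wc +0.287/-0.050 → slack +0.647/-0.410; half-tol=0.168, Σhalf²=0.157992
  +C: nom +26.080 → Σnom=55.660; wc +0.162/-0.370 → slack +0.809/-0.780; half-tol=0.266, Σhalf²=0.228748
Nominal = 55.660. Worst-case = [55.660 - 0.780, 55.660 + 0.809] = [54.880, 56.469]. RSS = √0.228748 = 0.478.

nominal=55.660 wc=[54.880,56.469] rss=0.478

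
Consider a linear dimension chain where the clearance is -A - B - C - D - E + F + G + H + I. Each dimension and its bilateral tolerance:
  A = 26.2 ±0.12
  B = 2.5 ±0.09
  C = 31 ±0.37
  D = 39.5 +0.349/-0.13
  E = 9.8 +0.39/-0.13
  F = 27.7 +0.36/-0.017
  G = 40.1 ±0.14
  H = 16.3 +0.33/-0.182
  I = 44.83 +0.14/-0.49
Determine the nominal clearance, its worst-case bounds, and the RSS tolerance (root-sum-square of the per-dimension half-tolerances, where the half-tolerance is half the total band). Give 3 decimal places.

nominal=19.930 wc=[17.782,21.740] rss=0.710

Stack each dimension's contribution:
  -A: nom -26.200 → Σnom=-26.200; wc +0.120/-0.120 → slack +0.120/-0.120; half-tol=0.120, Σhalf²=0.014400
  -B: nom -2.500 → Σnom=-28.700; wc +0.090/-0.090 → slack +0.210/-0.210; half-tol=0.090, Σhalf²=0.022500
  -C: nom -31.000 → Σnom=-59.700; wc +0.370/-0.370 → slack +0.580/-0.580; half-tol=0.370, Σhalf²=0.159400
  -D: nom -39.500 → Σnom=-99.200; wc +0.130/-0.349 → slack +0.710/-0.929; half-tol=0.239, Σhalf²=0.216760
  -E: nom -9.800 → Σnom=-109.000; wc +0.130/-0.390 → slack +0.840/-1.319; half-tol=0.260, Σhalf²=0.284360
  +F: nom +27.700 → Σnom=-81.300; wc +0.360/-0.017 → slack +1.200/-1.336; half-tol=0.189, Σhalf²=0.319892
  +G: nom +40.100 → Σnom=-41.200; wc +0.140/-0.140 → slack +1.340/-1.476; half-tol=0.140, Σhalf²=0.339492
  +H: nom +16.300 → Σnom=-24.900; wc +0.330/-0.182 → slack +1.670/-1.658; half-tol=0.256, Σhalf²=0.405028
  +I: nom +44.830 → Σnom=19.930; wc +0.140/-0.490 → slack +1.810/-2.148; half-tol=0.315, Σhalf²=0.504253
Nominal = 19.930. Worst-case = [19.930 - 2.148, 19.930 + 1.810] = [17.782, 21.740]. RSS = √0.504253 = 0.710.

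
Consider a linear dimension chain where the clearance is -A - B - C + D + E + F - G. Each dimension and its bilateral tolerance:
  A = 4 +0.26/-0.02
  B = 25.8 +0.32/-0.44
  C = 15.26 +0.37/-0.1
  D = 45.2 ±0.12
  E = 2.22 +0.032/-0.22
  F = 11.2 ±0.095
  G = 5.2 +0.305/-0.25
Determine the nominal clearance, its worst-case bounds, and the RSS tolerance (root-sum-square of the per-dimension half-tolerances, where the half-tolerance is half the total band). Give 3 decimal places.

nominal=8.360 wc=[6.670,9.417] rss=0.579

Stack each dimension's contribution:
  -A: nom -4.000 → Σnom=-4.000; wc +0.020/-0.260 → slack +0.020/-0.260; half-tol=0.140, Σhalf²=0.019600
  -B: nom -25.800 → Σnom=-29.800; wc +0.440/-0.320 → slack +0.460/-0.580; half-tol=0.380, Σhalf²=0.164000
  -C: nom -15.260 → Σnom=-45.060; wc +0.100/-0.370 → slack +0.560/-0.950; half-tol=0.235, Σhalf²=0.219225
  +D: nom +45.200 → Σnom=0.140; wc +0.120/-0.120 → slack +0.680/-1.070; half-tol=0.120, Σhalf²=0.233625
  +E: nom +2.220 → Σnom=2.360; wc +0.032/-0.220 → slack +0.712/-1.290; half-tol=0.126, Σhalf²=0.249501
  +F: nom +11.200 → Σnom=13.560; wc +0.095/-0.095 → slack +0.807/-1.385; half-tol=0.095, Σhalf²=0.258526
  -G: nom -5.200 → Σnom=8.360; wc +0.250/-0.305 → slack +1.057/-1.690; half-tol=0.277, Σhalf²=0.335532
Nominal = 8.360. Worst-case = [8.360 - 1.690, 8.360 + 1.057] = [6.670, 9.417]. RSS = √0.335532 = 0.579.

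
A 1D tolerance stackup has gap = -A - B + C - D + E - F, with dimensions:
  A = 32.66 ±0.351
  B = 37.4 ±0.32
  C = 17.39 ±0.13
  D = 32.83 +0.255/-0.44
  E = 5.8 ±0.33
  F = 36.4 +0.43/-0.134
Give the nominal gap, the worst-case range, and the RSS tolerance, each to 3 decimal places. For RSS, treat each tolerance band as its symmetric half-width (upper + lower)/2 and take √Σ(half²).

Stack each dimension's contribution:
  -A: nom -32.660 → Σnom=-32.660; wc +0.351/-0.351 → slack +0.351/-0.351; half-tol=0.351, Σhalf²=0.123201
  -B: nom -37.400 → Σnom=-70.060; wc +0.320/-0.320 → slack +0.671/-0.671; half-tol=0.320, Σhalf²=0.225601
  +C: nom +17.390 → Σnom=-52.670; wc +0.130/-0.130 → slack +0.801/-0.801; half-tol=0.130, Σhalf²=0.242501
  -D: nom -32.830 → Σnom=-85.500; wc +0.440/-0.255 → slack +1.241/-1.056; half-tol=0.348, Σhalf²=0.363257
  +E: nom +5.800 → Σnom=-79.700; wc +0.330/-0.330 → slack +1.571/-1.386; half-tol=0.330, Σhalf²=0.472157
  -F: nom -36.400 → Σnom=-116.100; wc +0.134/-0.430 → slack +1.705/-1.816; half-tol=0.282, Σhalf²=0.551681
Nominal = -116.100. Worst-case = [-116.100 - 1.816, -116.100 + 1.705] = [-117.916, -114.395]. RSS = √0.551681 = 0.743.

nominal=-116.100 wc=[-117.916,-114.395] rss=0.743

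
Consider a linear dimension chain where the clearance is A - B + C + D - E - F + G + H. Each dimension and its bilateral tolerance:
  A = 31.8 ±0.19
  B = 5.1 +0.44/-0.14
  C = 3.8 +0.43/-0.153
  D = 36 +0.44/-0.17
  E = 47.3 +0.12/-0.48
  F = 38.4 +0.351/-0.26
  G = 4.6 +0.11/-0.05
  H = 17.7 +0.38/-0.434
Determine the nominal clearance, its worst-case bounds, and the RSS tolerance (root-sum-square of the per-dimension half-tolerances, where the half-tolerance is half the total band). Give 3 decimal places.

nominal=3.100 wc=[1.192,5.530] rss=0.808

Stack each dimension's contribution:
  +A: nom +31.800 → Σnom=31.800; wc +0.190/-0.190 → slack +0.190/-0.190; half-tol=0.190, Σhalf²=0.036100
  -B: nom -5.100 → Σnom=26.700; wc +0.140/-0.440 → slack +0.330/-0.630; half-tol=0.290, Σhalf²=0.120200
  +C: nom +3.800 → Σnom=30.500; wc +0.430/-0.153 → slack +0.760/-0.783; half-tol=0.291, Σhalf²=0.205172
  +D: nom +36.000 → Σnom=66.500; wc +0.440/-0.170 → slack +1.200/-0.953; half-tol=0.305, Σhalf²=0.298197
  -E: nom -47.300 → Σnom=19.200; wc +0.480/-0.120 → slack +1.680/-1.073; half-tol=0.300, Σhalf²=0.388197
  -F: nom -38.400 → Σnom=-19.200; wc +0.260/-0.351 → slack +1.940/-1.424; half-tol=0.305, Σhalf²=0.481527
  +G: nom +4.600 → Σnom=-14.600; wc +0.110/-0.050 → slack +2.050/-1.474; half-tol=0.080, Σhalf²=0.487927
  +H: nom +17.700 → Σnom=3.100; wc +0.380/-0.434 → slack +2.430/-1.908; half-tol=0.407, Σhalf²=0.653577
Nominal = 3.100. Worst-case = [3.100 - 1.908, 3.100 + 2.430] = [1.192, 5.530]. RSS = √0.653577 = 0.808.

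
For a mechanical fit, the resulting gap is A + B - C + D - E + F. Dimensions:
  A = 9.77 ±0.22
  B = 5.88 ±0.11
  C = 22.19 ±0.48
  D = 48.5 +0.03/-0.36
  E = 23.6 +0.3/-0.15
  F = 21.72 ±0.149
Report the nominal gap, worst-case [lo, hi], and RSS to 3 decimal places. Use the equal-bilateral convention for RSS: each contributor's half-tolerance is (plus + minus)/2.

nominal=40.080 wc=[38.461,41.219] rss=0.634

Stack each dimension's contribution:
  +A: nom +9.770 → Σnom=9.770; wc +0.220/-0.220 → slack +0.220/-0.220; half-tol=0.220, Σhalf²=0.048400
  +B: nom +5.880 → Σnom=15.650; wc +0.110/-0.110 → slack +0.330/-0.330; half-tol=0.110, Σhalf²=0.060500
  -C: nom -22.190 → Σnom=-6.540; wc +0.480/-0.480 → slack +0.810/-0.810; half-tol=0.480, Σhalf²=0.290900
  +D: nom +48.500 → Σnom=41.960; wc +0.030/-0.360 → slack +0.840/-1.170; half-tol=0.195, Σhalf²=0.328925
  -E: nom -23.600 → Σnom=18.360; wc +0.150/-0.300 → slack +0.990/-1.470; half-tol=0.225, Σhalf²=0.379550
  +F: nom +21.720 → Σnom=40.080; wc +0.149/-0.149 → slack +1.139/-1.619; half-tol=0.149, Σhalf²=0.401751
Nominal = 40.080. Worst-case = [40.080 - 1.619, 40.080 + 1.139] = [38.461, 41.219]. RSS = √0.401751 = 0.634.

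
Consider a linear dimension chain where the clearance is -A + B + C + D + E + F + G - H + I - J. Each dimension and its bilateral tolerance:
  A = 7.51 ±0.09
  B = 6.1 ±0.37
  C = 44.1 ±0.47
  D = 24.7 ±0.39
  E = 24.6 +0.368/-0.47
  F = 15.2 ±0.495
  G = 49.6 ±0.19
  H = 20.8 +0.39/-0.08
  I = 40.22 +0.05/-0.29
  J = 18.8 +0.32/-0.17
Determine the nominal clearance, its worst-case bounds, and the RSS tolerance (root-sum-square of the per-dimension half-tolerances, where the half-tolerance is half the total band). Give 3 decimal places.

nominal=157.410 wc=[153.935,160.083] rss=1.058

Stack each dimension's contribution:
  -A: nom -7.510 → Σnom=-7.510; wc +0.090/-0.090 → slack +0.090/-0.090; half-tol=0.090, Σhalf²=0.008100
  +B: nom +6.100 → Σnom=-1.410; wc +0.370/-0.370 → slack +0.460/-0.460; half-tol=0.370, Σhalf²=0.145000
  +C: nom +44.100 → Σnom=42.690; wc +0.470/-0.470 → slack +0.930/-0.930; half-tol=0.470, Σhalf²=0.365900
  +D: nom +24.700 → Σnom=67.390; wc +0.390/-0.390 → slack +1.320/-1.320; half-tol=0.390, Σhalf²=0.518000
  +E: nom +24.600 → Σnom=91.990; wc +0.368/-0.470 → slack +1.688/-1.790; half-tol=0.419, Σhalf²=0.693561
  +F: nom +15.200 → Σnom=107.190; wc +0.495/-0.495 → slack +2.183/-2.285; half-tol=0.495, Σhalf²=0.938586
  +G: nom +49.600 → Σnom=156.790; wc +0.190/-0.190 → slack +2.373/-2.475; half-tol=0.190, Σhalf²=0.974686
  -H: nom -20.800 → Σnom=135.990; wc +0.080/-0.390 → slack +2.453/-2.865; half-tol=0.235, Σhalf²=1.029911
  +I: nom +40.220 → Σnom=176.210; wc +0.050/-0.290 → slack +2.503/-3.155; half-tol=0.170, Σhalf²=1.058811
  -J: nom -18.800 → Σnom=157.410; wc +0.170/-0.320 → slack +2.673/-3.475; half-tol=0.245, Σhalf²=1.118836
Nominal = 157.410. Worst-case = [157.410 - 3.475, 157.410 + 2.673] = [153.935, 160.083]. RSS = √1.118836 = 1.058.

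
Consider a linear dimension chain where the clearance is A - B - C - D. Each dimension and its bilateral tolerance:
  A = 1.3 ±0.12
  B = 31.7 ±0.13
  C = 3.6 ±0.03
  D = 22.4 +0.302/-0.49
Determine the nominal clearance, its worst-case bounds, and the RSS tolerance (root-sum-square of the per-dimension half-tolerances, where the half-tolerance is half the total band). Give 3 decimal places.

nominal=-56.400 wc=[-56.982,-55.630] rss=0.435

Stack each dimension's contribution:
  +A: nom +1.300 → Σnom=1.300; wc +0.120/-0.120 → slack +0.120/-0.120; half-tol=0.120, Σhalf²=0.014400
  -B: nom -31.700 → Σnom=-30.400; wc +0.130/-0.130 → slack +0.250/-0.250; half-tol=0.130, Σhalf²=0.031300
  -C: nom -3.600 → Σnom=-34.000; wc +0.030/-0.030 → slack +0.280/-0.280; half-tol=0.030, Σhalf²=0.032200
  -D: nom -22.400 → Σnom=-56.400; wc +0.490/-0.302 → slack +0.770/-0.582; half-tol=0.396, Σhalf²=0.189016
Nominal = -56.400. Worst-case = [-56.400 - 0.582, -56.400 + 0.770] = [-56.982, -55.630]. RSS = √0.189016 = 0.435.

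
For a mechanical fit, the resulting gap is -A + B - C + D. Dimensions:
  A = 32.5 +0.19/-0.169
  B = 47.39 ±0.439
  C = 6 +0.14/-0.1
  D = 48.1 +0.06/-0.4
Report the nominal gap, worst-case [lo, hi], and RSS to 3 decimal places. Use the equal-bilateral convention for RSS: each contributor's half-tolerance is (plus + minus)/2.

nominal=56.990 wc=[55.821,57.758] rss=0.541

Stack each dimension's contribution:
  -A: nom -32.500 → Σnom=-32.500; wc +0.169/-0.190 → slack +0.169/-0.190; half-tol=0.179, Σhalf²=0.032220
  +B: nom +47.390 → Σnom=14.890; wc +0.439/-0.439 → slack +0.608/-0.629; half-tol=0.439, Σhalf²=0.224941
  -C: nom -6.000 → Σnom=8.890; wc +0.100/-0.140 → slack +0.708/-0.769; half-tol=0.120, Σhalf²=0.239341
  +D: nom +48.100 → Σnom=56.990; wc +0.060/-0.400 → slack +0.768/-1.169; half-tol=0.230, Σhalf²=0.292241
Nominal = 56.990. Worst-case = [56.990 - 1.169, 56.990 + 0.768] = [55.821, 57.758]. RSS = √0.292241 = 0.541.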